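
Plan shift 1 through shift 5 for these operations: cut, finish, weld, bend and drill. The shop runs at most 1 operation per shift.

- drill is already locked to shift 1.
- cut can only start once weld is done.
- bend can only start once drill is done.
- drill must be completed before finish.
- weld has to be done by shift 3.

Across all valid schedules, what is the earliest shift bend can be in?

shift 2

Precedence pushes bend to at least shift 2.
bend at shift 2 is achievable: bend -> shift 2; cut -> shift 4; finish -> shift 5; drill -> shift 1; weld -> shift 3.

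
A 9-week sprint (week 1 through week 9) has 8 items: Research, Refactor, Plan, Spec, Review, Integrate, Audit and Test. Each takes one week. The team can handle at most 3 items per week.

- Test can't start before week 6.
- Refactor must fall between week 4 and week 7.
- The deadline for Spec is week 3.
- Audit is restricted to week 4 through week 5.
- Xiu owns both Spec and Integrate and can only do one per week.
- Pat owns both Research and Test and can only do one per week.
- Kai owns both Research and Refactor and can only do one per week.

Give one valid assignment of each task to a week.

Integrate -> week 2; Audit -> week 4; Plan -> week 1; Research -> week 1; Test -> week 6; Spec -> week 1; Refactor -> week 4; Review -> week 2

Checking: Research(week 1) != Refactor(week 4); Research(week 1) != Test(week 6); Spec(week 1) != Integrate(week 2); Audit=week 4 in [week 4,week 5]; Test=week 6 in [week 6,week 9]; Spec=week 1 in [week 1,week 3]; Refactor=week 4 in [week 4,week 7]; max 3 per week (cap 3).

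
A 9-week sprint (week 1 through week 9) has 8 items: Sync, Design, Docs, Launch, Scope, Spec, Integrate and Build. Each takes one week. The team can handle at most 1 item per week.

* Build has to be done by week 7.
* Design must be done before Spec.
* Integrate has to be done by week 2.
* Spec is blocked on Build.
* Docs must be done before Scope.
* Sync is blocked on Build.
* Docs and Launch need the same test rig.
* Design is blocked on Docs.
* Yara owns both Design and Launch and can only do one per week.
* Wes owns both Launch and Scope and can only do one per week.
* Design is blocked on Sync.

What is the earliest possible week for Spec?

Precedence pushes Spec to at least week 4.
Spec at week 6 is achievable: Build in week 2; Sync in week 3; Spec in week 6; Integrate in week 1; Scope in week 7; Launch in week 8; Docs in week 4; Design in week 5.
Nothing earlier works — the conflict and capacity constraints rule out every week before week 6.

week 6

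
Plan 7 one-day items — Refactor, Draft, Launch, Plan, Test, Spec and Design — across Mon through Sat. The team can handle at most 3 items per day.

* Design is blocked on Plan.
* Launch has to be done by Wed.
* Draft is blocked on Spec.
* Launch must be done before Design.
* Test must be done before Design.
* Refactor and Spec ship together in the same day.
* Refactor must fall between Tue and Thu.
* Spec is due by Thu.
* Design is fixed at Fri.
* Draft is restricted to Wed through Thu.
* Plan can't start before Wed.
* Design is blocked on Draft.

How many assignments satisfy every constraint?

60

Splitting on Refactor: it can be Tue (43), Wed (17). Listing each branch's schedules as (Draft, Launch, Plan, Test, Spec, Design):
Refactor=Tue: (Wed,Mon,Wed,Mon,Tue,Fri) (Wed,Mon,Wed,Tue,Tue,Fri) (Wed,Mon,Wed,Wed,Tue,Fri) (Wed,Mon,Wed,Thu,Tue,Fri) (Wed,Mon,Thu,Mon,Tue,Fri) (Wed,Mon,Thu,Tue,Tue,Fri) (Wed,Mon,Thu,Wed,Tue,Fri) (Wed,Mon,Thu,Thu,Tue,Fri) (Wed,Tue,Wed,Mon,Tue,Fri) (Wed,Tue,Wed,Wed,Tue,Fri) (Wed,Tue,Wed,Thu,Tue,Fri) (Wed,Tue,Thu,Mon,Tue,Fri) (Wed,Tue,Thu,Wed,Tue,Fri) (Wed,Tue,Thu,Thu,Tue,Fri) (Wed,Wed,Wed,Mon,Tue,Fri) (Wed,Wed,Wed,Tue,Tue,Fri) (Wed,Wed,Wed,Thu,Tue,Fri) (Wed,Wed,Thu,Mon,Tue,Fri) (Wed,Wed,Thu,Tue,Tue,Fri) (Wed,Wed,Thu,Wed,Tue,Fri) (Wed,Wed,Thu,Thu,Tue,Fri) (Thu,Mon,Wed,Mon,Tue,Fri) (Thu,Mon,Wed,Tue,Tue,Fri) (Thu,Mon,Wed,Wed,Tue,Fri) (Thu,Mon,Wed,Thu,Tue,Fri) (Thu,Mon,Thu,Mon,Tue,Fri) (Thu,Mon,Thu,Tue,Tue,Fri) (Thu,Mon,Thu,Wed,Tue,Fri) (Thu,Mon,Thu,Thu,Tue,Fri) (Thu,Tue,Wed,Mon,Tue,Fri) (Thu,Tue,Wed,Wed,Tue,Fri) (Thu,Tue,Wed,Thu,Tue,Fri) (Thu,Tue,Thu,Mon,Tue,Fri) (Thu,Tue,Thu,Wed,Tue,Fri) (Thu,Tue,Thu,Thu,Tue,Fri) (Thu,Wed,Wed,Mon,Tue,Fri) (Thu,Wed,Wed,Tue,Tue,Fri) (Thu,Wed,Wed,Wed,Tue,Fri) (Thu,Wed,Wed,Thu,Tue,Fri) (Thu,Wed,Thu,Mon,Tue,Fri) (Thu,Wed,Thu,Tue,Tue,Fri) (Thu,Wed,Thu,Wed,Tue,Fri) (Thu,Wed,Thu,Thu,Tue,Fri) — 43.
Refactor=Wed: (Thu,Mon,Wed,Mon,Wed,Fri) (Thu,Mon,Wed,Tue,Wed,Fri) (Thu,Mon,Wed,Thu,Wed,Fri) (Thu,Mon,Thu,Mon,Wed,Fri) (Thu,Mon,Thu,Tue,Wed,Fri) (Thu,Mon,Thu,Wed,Wed,Fri) (Thu,Mon,Thu,Thu,Wed,Fri) (Thu,Tue,Wed,Mon,Wed,Fri) (Thu,Tue,Wed,Tue,Wed,Fri) (Thu,Tue,Wed,Thu,Wed,Fri) (Thu,Tue,Thu,Mon,Wed,Fri) (Thu,Tue,Thu,Tue,Wed,Fri) (Thu,Tue,Thu,Wed,Wed,Fri) (Thu,Tue,Thu,Thu,Wed,Fri) (Thu,Wed,Thu,Mon,Wed,Fri) (Thu,Wed,Thu,Tue,Wed,Fri) (Thu,Wed,Thu,Thu,Wed,Fri) — 17.
Summing: 43 + 17 = 60.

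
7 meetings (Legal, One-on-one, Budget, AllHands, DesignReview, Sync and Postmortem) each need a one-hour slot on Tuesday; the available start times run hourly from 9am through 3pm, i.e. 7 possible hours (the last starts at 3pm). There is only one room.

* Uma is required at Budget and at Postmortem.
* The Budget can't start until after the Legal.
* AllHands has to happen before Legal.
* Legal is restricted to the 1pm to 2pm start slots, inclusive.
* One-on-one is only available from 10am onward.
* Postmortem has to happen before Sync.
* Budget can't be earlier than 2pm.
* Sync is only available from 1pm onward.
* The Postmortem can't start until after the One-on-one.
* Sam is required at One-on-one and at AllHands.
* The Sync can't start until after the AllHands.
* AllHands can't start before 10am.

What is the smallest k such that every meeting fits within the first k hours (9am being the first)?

7

The precedence chain requires at least 3 distinct hours.
With at most 1 per hour and 7 meetings, at least 7 hours are needed.
Budget can't be placed before 2pm — that is hour 6 counting from 9am — so the schedule must run through at least 6 hours.
7 works (last occupied hour: 3pm): for example Budget=2pm, Sync=3pm, Postmortem=12pm, DesignReview=9am, One-on-one=11am, Legal=1pm, AllHands=10am.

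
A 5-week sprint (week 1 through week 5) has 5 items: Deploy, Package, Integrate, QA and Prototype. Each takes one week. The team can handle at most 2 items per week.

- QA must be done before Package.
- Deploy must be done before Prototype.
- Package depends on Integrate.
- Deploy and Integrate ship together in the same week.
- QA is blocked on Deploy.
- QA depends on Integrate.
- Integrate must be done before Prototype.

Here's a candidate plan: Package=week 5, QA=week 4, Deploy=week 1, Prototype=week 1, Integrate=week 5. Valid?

No — it violates: Integrate must be done before Prototype

The team can handle at most 2 items per week — holds.
Integrate must be done before Prototype — violated.
QA depends on Integrate — violated.
Deploy must be done before Prototype — violated.
QA is blocked on Deploy — holds.
Deploy and Integrate ship together in the same week — violated.
Package depends on Integrate — violated.
QA must be done before Package — holds.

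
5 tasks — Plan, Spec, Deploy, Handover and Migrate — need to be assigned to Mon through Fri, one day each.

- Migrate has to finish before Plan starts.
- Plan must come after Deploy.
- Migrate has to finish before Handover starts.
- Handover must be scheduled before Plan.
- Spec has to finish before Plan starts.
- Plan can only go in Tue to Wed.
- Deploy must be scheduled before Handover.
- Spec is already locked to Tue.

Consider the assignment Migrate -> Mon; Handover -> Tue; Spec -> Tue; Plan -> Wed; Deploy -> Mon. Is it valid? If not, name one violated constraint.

Yes, all constraints hold

Plan must come after Deploy — holds.
Spec has to finish before Plan starts — holds.
Spec is already locked to Tue — holds.
Deploy must be scheduled before Handover — holds.
Plan can only go in Tue to Wed — holds.
Handover must be scheduled before Plan — holds.
Migrate has to finish before Plan starts — holds.
Migrate has to finish before Handover starts — holds.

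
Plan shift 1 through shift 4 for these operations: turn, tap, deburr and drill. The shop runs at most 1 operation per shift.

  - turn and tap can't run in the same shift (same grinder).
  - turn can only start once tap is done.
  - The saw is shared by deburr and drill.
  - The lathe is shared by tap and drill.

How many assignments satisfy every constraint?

12

Splitting on turn: it can be shift 2 (2), shift 3 (4), shift 4 (6). Listing each branch's schedules as (tap, deburr, drill) by shift number:
turn=shift 2: (1,3,4) (1,4,3) — 2.
turn=shift 3: (1,2,4) (1,4,2) (2,1,4) (2,4,1) — 4.
turn=shift 4: (1,2,3) (1,3,2) (2,1,3) (2,3,1) (3,1,2) (3,2,1) — 6.
Summing: 2 + 4 + 6 = 12.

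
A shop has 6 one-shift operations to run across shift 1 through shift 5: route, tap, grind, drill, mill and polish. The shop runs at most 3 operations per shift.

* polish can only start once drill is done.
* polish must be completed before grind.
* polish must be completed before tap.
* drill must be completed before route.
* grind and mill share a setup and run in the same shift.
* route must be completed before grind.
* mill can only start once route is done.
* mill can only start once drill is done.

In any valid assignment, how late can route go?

shift 4

Precedence pushes route to at least shift 2; downstream work caps route at shift 4.
route at shift 4 is achievable: tap=shift 3; drill=shift 1; route=shift 4; polish=shift 2; grind=shift 5; mill=shift 5.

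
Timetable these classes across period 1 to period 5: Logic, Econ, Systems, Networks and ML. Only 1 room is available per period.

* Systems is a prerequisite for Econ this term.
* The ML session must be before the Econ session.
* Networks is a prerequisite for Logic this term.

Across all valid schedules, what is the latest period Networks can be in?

Downstream work caps Networks at period 4.
Networks at period 4 is achievable: Logic -> period 5; Systems -> period 1; Networks -> period 4; ML -> period 2; Econ -> period 3.

period 4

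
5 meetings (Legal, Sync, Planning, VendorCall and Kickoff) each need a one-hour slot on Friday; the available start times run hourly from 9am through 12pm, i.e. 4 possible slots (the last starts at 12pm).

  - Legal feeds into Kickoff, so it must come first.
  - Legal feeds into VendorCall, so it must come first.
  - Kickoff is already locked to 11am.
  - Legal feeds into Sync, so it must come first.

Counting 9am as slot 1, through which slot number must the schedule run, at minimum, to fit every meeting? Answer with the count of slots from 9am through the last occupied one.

The precedence chain requires at least 2 distinct slots.
Kickoff can't be placed before 11am — that is slot 3 counting from 9am — so the schedule must run through at least 3 slots.
3 works (last occupied slot: 11am): for example Kickoff in 11am, Legal in 9am, Planning in 9am, VendorCall in 10am, Sync in 10am.

3 slots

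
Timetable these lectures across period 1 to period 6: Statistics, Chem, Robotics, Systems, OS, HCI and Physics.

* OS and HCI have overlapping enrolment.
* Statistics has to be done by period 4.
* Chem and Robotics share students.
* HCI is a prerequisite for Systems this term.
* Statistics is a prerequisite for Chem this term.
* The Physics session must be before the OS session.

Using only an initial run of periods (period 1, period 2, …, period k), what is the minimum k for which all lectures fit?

The precedence chain requires at least 2 distinct periods.
2 works (last occupied period: period 2): for example Chem=period 2; Systems=period 2; OS=period 2; Physics=period 1; Robotics=period 1; HCI=period 1; Statistics=period 1.

2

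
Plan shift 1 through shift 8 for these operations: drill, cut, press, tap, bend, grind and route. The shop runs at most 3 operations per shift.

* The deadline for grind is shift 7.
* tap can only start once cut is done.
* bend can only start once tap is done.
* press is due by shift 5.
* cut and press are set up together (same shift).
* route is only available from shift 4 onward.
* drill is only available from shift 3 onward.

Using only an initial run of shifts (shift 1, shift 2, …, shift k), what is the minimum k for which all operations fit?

The precedence chain requires at least 3 distinct shifts.
With at most 3 per shift and 7 operations, at least 3 shifts are needed.
route can't be placed before shift 4, so the schedule must run through at least shift 4.
4 works (last occupied shift: shift 4): for example drill=shift 3; grind=shift 1; bend=shift 3; press=shift 1; tap=shift 2; cut=shift 1; route=shift 4.

4 shifts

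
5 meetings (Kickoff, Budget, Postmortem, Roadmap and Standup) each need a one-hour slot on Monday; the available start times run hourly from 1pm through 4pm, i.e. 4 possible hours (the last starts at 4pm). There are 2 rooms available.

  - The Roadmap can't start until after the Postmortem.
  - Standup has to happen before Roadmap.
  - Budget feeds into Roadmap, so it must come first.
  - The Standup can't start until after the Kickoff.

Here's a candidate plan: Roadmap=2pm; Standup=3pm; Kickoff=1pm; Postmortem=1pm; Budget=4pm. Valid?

Invalid. Budget feeds into Roadmap, so it must come first.

Standup has to happen before Roadmap — violated.
There are 2 rooms available — holds.
The Roadmap can't start until after the Postmortem — holds.
The Standup can't start until after the Kickoff — holds.
Budget feeds into Roadmap, so it must come first — violated.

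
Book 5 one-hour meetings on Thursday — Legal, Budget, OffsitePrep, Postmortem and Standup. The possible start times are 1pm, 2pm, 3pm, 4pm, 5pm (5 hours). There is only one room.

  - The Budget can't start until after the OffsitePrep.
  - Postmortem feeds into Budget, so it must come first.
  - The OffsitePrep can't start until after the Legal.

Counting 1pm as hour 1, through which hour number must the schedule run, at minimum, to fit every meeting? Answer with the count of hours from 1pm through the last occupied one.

The precedence chain requires at least 3 distinct hours.
With at most 1 per hour and 5 meetings, at least 5 hours are needed.
5 works (last occupied hour: 5pm): for example Legal -> 1pm; Budget -> 4pm; Standup -> 5pm; Postmortem -> 3pm; OffsitePrep -> 2pm.

5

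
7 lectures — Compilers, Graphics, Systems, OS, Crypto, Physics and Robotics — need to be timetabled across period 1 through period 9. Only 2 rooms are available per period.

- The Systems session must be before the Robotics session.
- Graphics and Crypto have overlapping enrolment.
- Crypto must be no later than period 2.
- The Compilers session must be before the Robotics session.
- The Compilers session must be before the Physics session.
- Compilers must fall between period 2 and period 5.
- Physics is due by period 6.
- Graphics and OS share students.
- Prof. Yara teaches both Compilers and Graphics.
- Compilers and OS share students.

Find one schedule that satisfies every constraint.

Compilers=period 2; OS=period 5; Graphics=period 4; Robotics=period 3; Physics=period 3; Systems=period 1; Crypto=period 1

Checking: Compilers(period 2) before Physics(period 3); Systems(period 1) before Robotics(period 3); Compilers(period 2) before Robotics(period 3); Graphics(period 4) != OS(period 5); Compilers(period 2) != OS(period 5); Graphics(period 4) != Crypto(period 1); Compilers(period 2) != Graphics(period 4); Crypto=period 1 in [period 1,period 2]; Physics=period 3 in [period 1,period 6]; Compilers=period 2 in [period 2,period 5]; max 2 per period (cap 2).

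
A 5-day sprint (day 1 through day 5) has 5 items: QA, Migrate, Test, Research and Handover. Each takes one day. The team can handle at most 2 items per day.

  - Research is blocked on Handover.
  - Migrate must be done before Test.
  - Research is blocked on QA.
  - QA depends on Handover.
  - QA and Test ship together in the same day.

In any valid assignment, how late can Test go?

day 4

Precedence pushes Test to at least day 2; Test must be in the same day as QA, which can't be after day 4, so Test is at most day 4.
Test at day 4 is achievable: Research in day 5, Migrate in day 1, Test in day 4, QA in day 4, Handover in day 1.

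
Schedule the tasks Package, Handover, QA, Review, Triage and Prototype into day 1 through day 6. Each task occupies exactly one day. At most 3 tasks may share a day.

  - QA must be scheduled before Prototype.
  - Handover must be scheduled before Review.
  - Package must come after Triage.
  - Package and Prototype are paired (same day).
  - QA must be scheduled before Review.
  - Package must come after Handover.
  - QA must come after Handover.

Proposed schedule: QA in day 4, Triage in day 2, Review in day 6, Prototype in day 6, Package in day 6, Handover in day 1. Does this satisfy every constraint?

Valid

QA must be scheduled before Prototype — holds.
At most 3 tasks may share a day — holds.
QA must be scheduled before Review — holds.
Package must come after Triage — holds.
Package and Prototype are paired (same day) — holds.
QA must come after Handover — holds.
Handover must be scheduled before Review — holds.
Package must come after Handover — holds.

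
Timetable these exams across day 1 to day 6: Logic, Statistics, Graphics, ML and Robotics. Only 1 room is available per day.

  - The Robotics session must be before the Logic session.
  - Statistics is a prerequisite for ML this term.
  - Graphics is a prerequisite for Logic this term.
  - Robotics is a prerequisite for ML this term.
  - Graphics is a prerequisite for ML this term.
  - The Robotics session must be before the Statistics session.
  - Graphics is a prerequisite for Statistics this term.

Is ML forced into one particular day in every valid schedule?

ML can be day 4 (e.g. Logic=day 5; ML=day 4; Statistics=day 3; Graphics=day 1; Robotics=day 2) or day 5 (e.g. Logic=day 4; Statistics=day 3; Robotics=day 2; ML=day 5; Graphics=day 1).

No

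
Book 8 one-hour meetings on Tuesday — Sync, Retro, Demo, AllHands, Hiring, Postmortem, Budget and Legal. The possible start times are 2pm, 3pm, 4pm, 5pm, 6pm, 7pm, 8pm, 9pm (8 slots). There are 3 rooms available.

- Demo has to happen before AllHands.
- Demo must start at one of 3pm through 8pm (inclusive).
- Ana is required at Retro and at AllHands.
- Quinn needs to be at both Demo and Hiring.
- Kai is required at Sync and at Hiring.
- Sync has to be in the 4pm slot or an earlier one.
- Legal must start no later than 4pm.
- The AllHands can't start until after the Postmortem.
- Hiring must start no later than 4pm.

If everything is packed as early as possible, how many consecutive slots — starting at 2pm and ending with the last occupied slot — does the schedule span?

The precedence chain requires at least 2 distinct slots.
With at most 3 per slot and 8 meetings, at least 3 slots are needed.
Propagating the time windows through the other constraints, AllHands can't land before 4pm — that is slot 3 counting from 2pm — so the schedule must run through at least 3 slots.
3 works (last occupied slot: 4pm): for example Retro=2pm; Postmortem=2pm; Legal=3pm; Sync=2pm; Demo=3pm; Hiring=4pm; AllHands=4pm; Budget=3pm.

3 slots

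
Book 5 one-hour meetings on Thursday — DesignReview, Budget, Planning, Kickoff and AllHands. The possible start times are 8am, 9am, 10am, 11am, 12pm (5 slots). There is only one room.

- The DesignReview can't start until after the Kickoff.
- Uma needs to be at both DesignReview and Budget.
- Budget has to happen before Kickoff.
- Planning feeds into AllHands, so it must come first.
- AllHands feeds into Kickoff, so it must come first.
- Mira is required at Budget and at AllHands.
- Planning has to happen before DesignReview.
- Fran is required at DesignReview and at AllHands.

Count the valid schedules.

Enumerating: Planning -> 8am, Kickoff -> 11am, Budget -> 10am, DesignReview -> 12pm, AllHands -> 9am | Kickoff=11am; Planning=8am; DesignReview=12pm; AllHands=10am; Budget=9am | AllHands in 10am; Budget in 8am; Planning in 9am; DesignReview in 12pm; Kickoff in 11am.

3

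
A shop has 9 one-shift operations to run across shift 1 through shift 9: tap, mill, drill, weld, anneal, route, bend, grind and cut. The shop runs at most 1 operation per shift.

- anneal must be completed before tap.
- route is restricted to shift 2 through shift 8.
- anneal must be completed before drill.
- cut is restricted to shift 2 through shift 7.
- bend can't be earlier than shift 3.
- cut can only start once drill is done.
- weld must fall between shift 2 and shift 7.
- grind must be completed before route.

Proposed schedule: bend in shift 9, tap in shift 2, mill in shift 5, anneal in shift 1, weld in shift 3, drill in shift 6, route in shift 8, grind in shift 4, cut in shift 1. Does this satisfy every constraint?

weld must fall between shift 2 and shift 7 — holds.
route is restricted to shift 2 through shift 8 — holds.
cut is restricted to shift 2 through shift 7 — violated.
anneal must be completed before tap — holds.
grind must be completed before route — holds.
cut can only start once drill is done — violated.
bend can't be earlier than shift 3 — holds.
The shop runs at most 1 operation per shift — violated.
anneal must be completed before drill — holds.

No. cut is restricted to shift 2 through shift 7 is not satisfied.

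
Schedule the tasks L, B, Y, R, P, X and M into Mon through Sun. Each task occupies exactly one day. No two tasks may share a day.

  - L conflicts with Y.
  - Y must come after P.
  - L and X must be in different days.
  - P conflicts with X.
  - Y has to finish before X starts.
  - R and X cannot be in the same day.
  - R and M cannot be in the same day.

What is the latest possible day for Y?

Precedence pushes Y to at least Tue; downstream work caps Y at Sat.
Y at Sat is achievable: L=Tue, B=Wed, P=Mon, M=Fri, Y=Sat, R=Thu, X=Sun.

Sat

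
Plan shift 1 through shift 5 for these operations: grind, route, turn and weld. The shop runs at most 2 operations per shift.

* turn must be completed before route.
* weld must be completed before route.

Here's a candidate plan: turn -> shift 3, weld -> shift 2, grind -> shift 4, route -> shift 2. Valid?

Invalid. turn must be completed before route.

weld must be completed before route — violated.
turn must be completed before route — violated.
The shop runs at most 2 operations per shift — holds.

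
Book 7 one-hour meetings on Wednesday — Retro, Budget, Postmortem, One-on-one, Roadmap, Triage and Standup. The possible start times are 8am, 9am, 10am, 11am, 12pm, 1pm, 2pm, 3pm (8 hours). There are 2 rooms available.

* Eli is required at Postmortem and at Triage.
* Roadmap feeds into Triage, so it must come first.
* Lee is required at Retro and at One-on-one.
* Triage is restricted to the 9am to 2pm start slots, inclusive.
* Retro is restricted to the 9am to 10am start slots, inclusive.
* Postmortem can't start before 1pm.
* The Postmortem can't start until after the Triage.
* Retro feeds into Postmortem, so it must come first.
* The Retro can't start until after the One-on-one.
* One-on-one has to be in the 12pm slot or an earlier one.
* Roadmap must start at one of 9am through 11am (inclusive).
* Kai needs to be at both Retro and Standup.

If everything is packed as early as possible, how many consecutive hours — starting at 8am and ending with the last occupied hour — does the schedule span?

6 hours

The precedence chain requires at least 3 distinct hours.
With at most 2 per hour and 7 meetings, at least 4 hours are needed.
Postmortem can't be placed before 1pm — that is hour 6 counting from 8am — so the schedule must run through at least 6 hours.
6 works (last occupied hour: 1pm): for example Postmortem -> 1pm; Budget -> 8am; Triage -> 10am; Roadmap -> 9am; One-on-one -> 8am; Standup -> 10am; Retro -> 9am.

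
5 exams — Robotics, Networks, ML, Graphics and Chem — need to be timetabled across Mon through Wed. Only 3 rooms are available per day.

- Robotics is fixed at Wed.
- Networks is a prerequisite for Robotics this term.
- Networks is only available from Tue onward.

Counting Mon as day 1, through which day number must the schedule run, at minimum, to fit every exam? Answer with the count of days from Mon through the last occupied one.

The precedence chain requires at least 2 distinct days.
With at most 3 per day and 5 exams, at least 2 days are needed.
Robotics can't be placed before Wed — that is day 3 counting from Mon — so the schedule must run through at least 3 days.
3 works (last occupied day: Wed): for example Networks -> Tue; Robotics -> Wed; Chem -> Mon; ML -> Mon; Graphics -> Mon.

3 days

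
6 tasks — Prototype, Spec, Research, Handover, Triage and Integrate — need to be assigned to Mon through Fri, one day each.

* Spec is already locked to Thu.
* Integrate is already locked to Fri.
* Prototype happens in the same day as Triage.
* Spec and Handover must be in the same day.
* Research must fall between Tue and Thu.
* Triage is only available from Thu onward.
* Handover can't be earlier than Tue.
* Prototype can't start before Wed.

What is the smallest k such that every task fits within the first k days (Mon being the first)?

Integrate can't be placed before Fri — that is day 5 counting from Mon — so the schedule must run through at least 5 days.
5 works (last occupied day: Fri): for example Handover=Thu; Prototype=Thu; Research=Tue; Spec=Thu; Triage=Thu; Integrate=Fri.

5 days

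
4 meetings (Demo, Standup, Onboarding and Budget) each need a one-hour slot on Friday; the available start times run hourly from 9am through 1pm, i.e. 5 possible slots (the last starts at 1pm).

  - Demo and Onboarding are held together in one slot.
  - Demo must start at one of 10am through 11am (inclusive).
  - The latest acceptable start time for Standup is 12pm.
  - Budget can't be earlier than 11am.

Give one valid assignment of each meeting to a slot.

Budget -> 11am; Onboarding -> 10am; Standup -> 9am; Demo -> 10am

Checking: Demo = Onboarding = 10am; Demo=10am in [10am,11am]; Standup=9am in [9am,12pm]; Budget=11am in [11am,1pm].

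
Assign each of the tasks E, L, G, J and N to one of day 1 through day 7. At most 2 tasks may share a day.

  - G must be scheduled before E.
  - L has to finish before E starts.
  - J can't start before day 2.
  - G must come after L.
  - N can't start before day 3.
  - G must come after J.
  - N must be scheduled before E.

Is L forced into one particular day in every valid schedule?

No

L can be day 1 (e.g. E=day 4; L=day 1; G=day 3; N=day 3; J=day 2) or day 2 (e.g. G=day 3; N=day 3; E=day 4; J=day 2; L=day 2).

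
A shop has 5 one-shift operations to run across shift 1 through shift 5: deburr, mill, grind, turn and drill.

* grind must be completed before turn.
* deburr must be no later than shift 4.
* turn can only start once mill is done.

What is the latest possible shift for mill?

shift 4

Downstream work caps mill at shift 4.
mill at shift 4 is achievable: deburr=shift 1, turn=shift 5, grind=shift 1, mill=shift 4, drill=shift 1.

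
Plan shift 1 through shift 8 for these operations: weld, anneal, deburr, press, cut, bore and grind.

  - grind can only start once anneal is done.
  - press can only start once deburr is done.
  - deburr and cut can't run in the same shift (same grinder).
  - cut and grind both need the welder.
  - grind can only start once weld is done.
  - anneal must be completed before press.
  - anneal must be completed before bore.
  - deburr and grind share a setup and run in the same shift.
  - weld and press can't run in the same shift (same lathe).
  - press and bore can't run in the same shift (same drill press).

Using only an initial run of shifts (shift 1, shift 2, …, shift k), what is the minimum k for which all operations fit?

The precedence chain requires at least 3 distinct shifts.
3 works (last occupied shift: shift 3): for example press=shift 3; cut=shift 1; anneal=shift 1; weld=shift 1; deburr=shift 2; bore=shift 2; grind=shift 2.

3 shifts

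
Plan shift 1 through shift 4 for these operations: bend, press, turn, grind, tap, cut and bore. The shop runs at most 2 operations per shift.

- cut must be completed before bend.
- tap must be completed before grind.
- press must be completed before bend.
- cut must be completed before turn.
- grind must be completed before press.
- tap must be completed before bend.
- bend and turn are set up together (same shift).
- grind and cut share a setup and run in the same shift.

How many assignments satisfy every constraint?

2

Enumerating: bend -> shift 4; cut -> shift 2; tap -> shift 1; press -> shift 3; grind -> shift 2; bore -> shift 1; turn -> shift 4 | press in shift 3; grind in shift 2; bend in shift 4; tap in shift 1; turn in shift 4; bore in shift 3; cut in shift 2.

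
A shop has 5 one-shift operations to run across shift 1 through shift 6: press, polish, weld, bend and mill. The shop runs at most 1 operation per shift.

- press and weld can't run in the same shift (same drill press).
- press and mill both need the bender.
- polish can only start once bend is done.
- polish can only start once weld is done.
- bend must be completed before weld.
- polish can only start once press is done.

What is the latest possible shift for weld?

shift 5

Precedence pushes weld to at least shift 2; downstream work caps weld at shift 5.
weld at shift 5 is achievable: bend in shift 1; mill in shift 3; polish in shift 6; weld in shift 5; press in shift 2.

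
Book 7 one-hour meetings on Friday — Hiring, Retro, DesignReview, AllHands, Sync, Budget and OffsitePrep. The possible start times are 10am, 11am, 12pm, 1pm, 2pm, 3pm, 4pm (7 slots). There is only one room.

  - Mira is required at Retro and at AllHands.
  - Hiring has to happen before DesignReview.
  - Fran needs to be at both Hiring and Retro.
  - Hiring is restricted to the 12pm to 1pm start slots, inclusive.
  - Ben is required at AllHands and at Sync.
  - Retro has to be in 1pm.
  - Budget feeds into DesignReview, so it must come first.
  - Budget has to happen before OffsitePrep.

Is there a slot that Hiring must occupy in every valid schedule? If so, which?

12pm

Hiring's window is 12pm–1pm.
Retro is fixed at 1pm, and Hiring can't share a slot with Retro.
So Hiring must be 12pm.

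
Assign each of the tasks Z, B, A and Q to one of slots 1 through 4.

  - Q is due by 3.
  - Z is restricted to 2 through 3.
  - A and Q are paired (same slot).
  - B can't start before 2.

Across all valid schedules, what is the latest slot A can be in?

A must be in the same slot as Q, which can't be after 3, so A is at most 3.
A at 3 is achievable: Q -> 3; A -> 3; Z -> 2; B -> 2.

3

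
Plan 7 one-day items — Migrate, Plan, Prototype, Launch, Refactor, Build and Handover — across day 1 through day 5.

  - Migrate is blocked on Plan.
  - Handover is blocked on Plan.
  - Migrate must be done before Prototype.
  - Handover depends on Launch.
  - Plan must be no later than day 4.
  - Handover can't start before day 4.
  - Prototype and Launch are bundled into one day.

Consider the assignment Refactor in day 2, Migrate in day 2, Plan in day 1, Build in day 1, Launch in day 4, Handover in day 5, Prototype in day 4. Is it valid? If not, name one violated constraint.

Yes, all constraints hold

Prototype and Launch are bundled into one day — holds.
Plan must be no later than day 4 — holds.
Migrate is blocked on Plan — holds.
Handover is blocked on Plan — holds.
Handover can't start before day 4 — holds.
Handover depends on Launch — holds.
Migrate must be done before Prototype — holds.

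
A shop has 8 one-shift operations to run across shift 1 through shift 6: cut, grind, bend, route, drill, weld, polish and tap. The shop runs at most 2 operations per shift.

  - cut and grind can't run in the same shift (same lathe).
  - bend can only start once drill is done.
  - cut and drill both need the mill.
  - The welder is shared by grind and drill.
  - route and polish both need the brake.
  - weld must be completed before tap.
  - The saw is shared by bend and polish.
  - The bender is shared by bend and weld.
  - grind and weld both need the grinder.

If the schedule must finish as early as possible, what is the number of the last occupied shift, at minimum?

4

The precedence chain requires at least 2 distinct shifts.
With at most 2 per shift and 8 operations, at least 4 shifts are needed.
4 works (last occupied shift: shift 4): for example bend -> shift 2; grind -> shift 4; route -> shift 3; polish -> shift 4; weld -> shift 1; cut -> shift 3; drill -> shift 1; tap -> shift 2.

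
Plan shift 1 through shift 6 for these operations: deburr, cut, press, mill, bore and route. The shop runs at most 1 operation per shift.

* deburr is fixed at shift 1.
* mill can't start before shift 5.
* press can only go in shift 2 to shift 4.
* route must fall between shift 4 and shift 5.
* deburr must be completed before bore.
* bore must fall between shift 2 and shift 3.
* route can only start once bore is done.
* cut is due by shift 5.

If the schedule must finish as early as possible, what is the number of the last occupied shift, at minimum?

shift 6

The precedence chain requires at least 3 distinct shifts.
With at most 1 per shift and 6 operations, at least 6 shifts are needed.
mill can't be placed before shift 5, so the schedule must run through at least shift 5.
6 works (last occupied shift: shift 6): for example bore in shift 2; mill in shift 6; deburr in shift 1; press in shift 3; route in shift 4; cut in shift 5.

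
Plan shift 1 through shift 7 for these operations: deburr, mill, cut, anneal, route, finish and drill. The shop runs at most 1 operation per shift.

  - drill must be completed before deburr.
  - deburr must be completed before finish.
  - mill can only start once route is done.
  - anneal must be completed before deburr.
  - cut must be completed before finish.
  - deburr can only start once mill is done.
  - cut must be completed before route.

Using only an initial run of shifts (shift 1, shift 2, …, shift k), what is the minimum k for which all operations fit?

The precedence chain requires at least 5 distinct shifts.
With at most 1 per shift and 7 operations, at least 7 shifts are needed.
7 works (last occupied shift: shift 7): for example drill in shift 5; finish in shift 7; cut in shift 1; mill in shift 3; anneal in shift 4; route in shift 2; deburr in shift 6.

7 shifts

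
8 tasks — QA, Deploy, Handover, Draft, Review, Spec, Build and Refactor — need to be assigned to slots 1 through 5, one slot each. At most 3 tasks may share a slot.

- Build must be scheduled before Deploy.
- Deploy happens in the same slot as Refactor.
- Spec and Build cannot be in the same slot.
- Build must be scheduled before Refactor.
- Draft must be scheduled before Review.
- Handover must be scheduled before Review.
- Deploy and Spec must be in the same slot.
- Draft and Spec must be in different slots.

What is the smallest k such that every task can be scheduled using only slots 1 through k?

The precedence chain requires at least 2 distinct slots.
With at most 3 per slot and 8 tasks, at least 3 slots are needed.
3 works (last occupied slot: 3): for example Deploy=3; Draft=1; Build=1; Spec=3; Review=2; Handover=1; Refactor=3; QA=2.

3 slots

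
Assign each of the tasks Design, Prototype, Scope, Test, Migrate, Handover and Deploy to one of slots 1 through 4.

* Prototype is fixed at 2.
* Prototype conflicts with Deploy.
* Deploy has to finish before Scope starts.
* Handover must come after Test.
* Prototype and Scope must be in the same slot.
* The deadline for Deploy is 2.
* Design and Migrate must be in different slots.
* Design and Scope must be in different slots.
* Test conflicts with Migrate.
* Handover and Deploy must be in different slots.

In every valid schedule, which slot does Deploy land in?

Deploy's window is 1–2.
Prototype is fixed at 2, and Deploy can't share a slot with Prototype.
So Deploy must be 1.

1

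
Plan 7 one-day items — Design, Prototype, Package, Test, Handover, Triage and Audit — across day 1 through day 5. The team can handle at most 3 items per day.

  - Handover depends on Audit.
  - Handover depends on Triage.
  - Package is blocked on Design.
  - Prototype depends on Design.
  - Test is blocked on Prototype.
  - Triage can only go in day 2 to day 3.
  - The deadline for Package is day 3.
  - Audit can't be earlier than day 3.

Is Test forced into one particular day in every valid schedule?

Test can be day 3 (e.g. Prototype -> day 2; Audit -> day 3; Test -> day 3; Design -> day 1; Package -> day 2; Handover -> day 4; Triage -> day 2) or day 4 (e.g. Handover -> day 4, Triage -> day 2, Package -> day 2, Design -> day 1, Test -> day 4, Audit -> day 3, Prototype -> day 2).

No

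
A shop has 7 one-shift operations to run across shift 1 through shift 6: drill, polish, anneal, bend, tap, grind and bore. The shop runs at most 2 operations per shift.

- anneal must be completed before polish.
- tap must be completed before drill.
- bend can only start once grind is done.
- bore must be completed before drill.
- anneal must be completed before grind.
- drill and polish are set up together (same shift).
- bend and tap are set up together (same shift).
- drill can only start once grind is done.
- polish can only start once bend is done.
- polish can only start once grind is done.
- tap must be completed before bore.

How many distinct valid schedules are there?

6

Splitting on drill: it can be shift 5 (1), shift 6 (5). Listing each branch's schedules as (polish, anneal, bend, tap, grind, bore) by shift number:
drill=shift 5: (5,1,3,3,2,4) — 1.
drill=shift 6: (6,1,3,3,2,4) (6,1,3,3,2,5) (6,1,4,4,2,5) (6,1,4,4,3,5) (6,2,4,4,3,5) — 5.
Summing: 1 + 5 = 6.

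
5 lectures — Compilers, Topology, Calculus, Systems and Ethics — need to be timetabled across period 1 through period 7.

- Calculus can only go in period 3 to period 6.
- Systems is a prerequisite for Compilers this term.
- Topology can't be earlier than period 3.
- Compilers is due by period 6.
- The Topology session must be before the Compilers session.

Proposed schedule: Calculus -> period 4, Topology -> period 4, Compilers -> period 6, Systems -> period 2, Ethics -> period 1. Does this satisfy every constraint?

Yes, all constraints hold

Compilers is due by period 6 — holds.
Systems is a prerequisite for Compilers this term — holds.
Calculus can only go in period 3 to period 6 — holds.
Topology can't be earlier than period 3 — holds.
The Topology session must be before the Compilers session — holds.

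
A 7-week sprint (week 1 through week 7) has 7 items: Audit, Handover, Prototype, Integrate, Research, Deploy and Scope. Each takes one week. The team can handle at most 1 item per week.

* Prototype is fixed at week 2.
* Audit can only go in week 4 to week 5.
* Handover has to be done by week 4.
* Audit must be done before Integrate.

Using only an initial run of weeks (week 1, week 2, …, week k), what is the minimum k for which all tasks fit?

The precedence chain requires at least 2 distinct weeks.
With at most 1 per week and 7 tasks, at least 7 weeks are needed.
Propagating the time windows through the other constraints, Integrate can't land before week 5, so the schedule must run through at least week 5.
7 works (last occupied week: week 7): for example Deploy=week 6; Research=week 3; Prototype=week 2; Audit=week 4; Integrate=week 5; Handover=week 1; Scope=week 7.

7 weeks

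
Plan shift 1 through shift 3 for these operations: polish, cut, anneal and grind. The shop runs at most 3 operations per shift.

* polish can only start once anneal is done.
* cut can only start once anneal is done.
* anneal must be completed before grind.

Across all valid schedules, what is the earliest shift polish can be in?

shift 2

Precedence pushes polish to at least shift 2.
polish at shift 2 is achievable: polish -> shift 2, grind -> shift 2, cut -> shift 2, anneal -> shift 1.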